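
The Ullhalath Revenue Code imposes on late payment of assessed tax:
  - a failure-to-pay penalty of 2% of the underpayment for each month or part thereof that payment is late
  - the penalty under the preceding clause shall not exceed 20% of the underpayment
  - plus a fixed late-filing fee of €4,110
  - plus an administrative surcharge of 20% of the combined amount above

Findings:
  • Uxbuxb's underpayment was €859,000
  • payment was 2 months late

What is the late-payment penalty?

Penalty: €46,164

Accrued rate: 2% × 2 = 4%, capped at 20% → 4%
Failure-to-pay penalty: 4% of €859,000 = €34,360
Penalty before surcharge: €34,360 + €4,110 = €38,470
Administrative surcharge: 20% of €38,470 = €7,694
Total penalty: €38,470 + €7,694 = €46,164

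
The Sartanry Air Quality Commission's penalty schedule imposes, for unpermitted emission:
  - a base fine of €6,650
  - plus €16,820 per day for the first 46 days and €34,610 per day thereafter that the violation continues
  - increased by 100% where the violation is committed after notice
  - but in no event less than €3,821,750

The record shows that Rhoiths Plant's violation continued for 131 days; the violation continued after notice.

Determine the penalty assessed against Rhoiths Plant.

First 46 days: 46 × €16,820 = €773,720
Remaining days: (131 − 46) × €34,610 = €2,941,850
Per-day component: €773,720 + €2,941,850 = €3,715,570
Base plus per-day: €6,650 + €3,715,570 = €3,722,220
Enhancement: 100% of €3,722,220 = €3,722,220
Enhanced fine: €3,722,220 + €3,722,220 = €7,444,440
Minimum €3,821,750: €7,444,440 meets the minimum, no increase.

€7,444,440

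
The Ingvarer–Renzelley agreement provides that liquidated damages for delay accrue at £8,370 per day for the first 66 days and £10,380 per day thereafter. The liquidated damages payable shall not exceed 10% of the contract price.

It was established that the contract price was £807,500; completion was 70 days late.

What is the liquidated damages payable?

First 66 days: 66 × £8,370 = £552,420
Remaining days: (70 − 66) × £10,380 = £41,520
Accrued per-day damages: £552,420 + £41,520 = £593,940
Cap: 10% of £807,500 = £80,750
Cap at £80,750: £593,940 exceeds the cap → £80,750

£80,750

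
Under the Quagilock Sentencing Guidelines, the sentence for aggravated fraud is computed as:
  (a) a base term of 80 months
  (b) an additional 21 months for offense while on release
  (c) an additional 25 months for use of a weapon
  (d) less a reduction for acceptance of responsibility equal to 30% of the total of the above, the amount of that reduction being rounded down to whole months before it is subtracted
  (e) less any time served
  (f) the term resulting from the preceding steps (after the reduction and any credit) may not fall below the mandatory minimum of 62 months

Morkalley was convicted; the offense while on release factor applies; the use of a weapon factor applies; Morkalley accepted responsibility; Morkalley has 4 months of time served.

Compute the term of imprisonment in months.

Offense while on release enhancement: +21 months
Use of a weapon enhancement: +25 months
Adjusted term: 80 months + 21 months + 25 months = 126 months
Acceptance of responsibility reduction: 30% of 126 months = 37 months (rounded down)
After reduction: 126 − 37 = 89 months
Less time served: 89 months − 4 months = 85 months
Minimum 62 months: 85 months meets the minimum, no increase.

85 months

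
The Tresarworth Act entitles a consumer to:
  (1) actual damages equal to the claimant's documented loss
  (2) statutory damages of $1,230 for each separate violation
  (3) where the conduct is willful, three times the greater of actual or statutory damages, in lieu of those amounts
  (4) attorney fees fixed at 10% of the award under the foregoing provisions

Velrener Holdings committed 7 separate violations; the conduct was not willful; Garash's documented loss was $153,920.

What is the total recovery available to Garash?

Statutory damages: 7 × $1,230 = $8,610
Conduct not willful: the in-lieu enhancement does not apply.
Actual plus statutory damages: $153,920 + $8,610 = $162,530
Attorney fees: 10% of $162,530 = $16,253
Total recovery: $162,530 + $16,253 = $178,783

$178,783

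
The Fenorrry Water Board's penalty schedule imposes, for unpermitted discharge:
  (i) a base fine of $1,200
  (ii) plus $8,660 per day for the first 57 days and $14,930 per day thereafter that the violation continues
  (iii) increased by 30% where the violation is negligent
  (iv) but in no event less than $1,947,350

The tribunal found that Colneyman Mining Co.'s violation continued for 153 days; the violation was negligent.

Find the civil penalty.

First 57 days: 57 × $8,660 = $493,620
Remaining days: (153 − 57) × $14,930 = $1,433,280
Per-day component: $493,620 + $1,433,280 = $1,926,900
Base plus per-day: $1,200 + $1,926,900 = $1,928,100
Enhancement: 30% of $1,928,100 = $578,430
Enhanced fine: $1,928,100 + $578,430 = $2,506,530
Minimum $1,947,350: $2,506,530 meets the minimum, no increase.

$2,506,530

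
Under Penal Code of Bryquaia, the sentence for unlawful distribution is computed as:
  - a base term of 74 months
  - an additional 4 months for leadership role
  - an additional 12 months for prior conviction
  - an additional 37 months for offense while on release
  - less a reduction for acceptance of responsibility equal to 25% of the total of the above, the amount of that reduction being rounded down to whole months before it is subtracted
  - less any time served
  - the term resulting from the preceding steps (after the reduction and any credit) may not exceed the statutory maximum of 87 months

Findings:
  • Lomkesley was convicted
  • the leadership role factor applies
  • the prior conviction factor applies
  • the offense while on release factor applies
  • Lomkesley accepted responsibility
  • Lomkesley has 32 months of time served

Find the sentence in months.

Leadership role enhancement: +4 months
Prior conviction enhancement: +12 months
Offense while on release enhancement: +37 months
Adjusted term: 74 months + 4 months + 12 months + 37 months = 127 months
Acceptance of responsibility reduction: 25% of 127 months = 31 months (rounded down)
After reduction: 127 − 31 = 96 months
Less time served: 96 months − 32 months = 64 months
Cap at 87 months: 64 months is within the cap, no reduction.

64 months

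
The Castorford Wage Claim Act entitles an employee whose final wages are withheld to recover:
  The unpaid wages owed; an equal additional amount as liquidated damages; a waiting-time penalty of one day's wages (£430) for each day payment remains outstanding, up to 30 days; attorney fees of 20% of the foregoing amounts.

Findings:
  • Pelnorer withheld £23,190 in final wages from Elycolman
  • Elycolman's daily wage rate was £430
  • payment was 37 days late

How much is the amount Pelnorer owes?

£71,136

Liquidated damages (equal amount): £23,190
Penalty days: min(37, 30) = 30
Waiting-time penalty: 30 × £430 = £12,900
Subtotal: £23,190 + £23,190 + £12,900 = £59,280
Attorney fees: 20% of £59,280 = £11,856
Total award: £59,280 + £11,856 = £71,136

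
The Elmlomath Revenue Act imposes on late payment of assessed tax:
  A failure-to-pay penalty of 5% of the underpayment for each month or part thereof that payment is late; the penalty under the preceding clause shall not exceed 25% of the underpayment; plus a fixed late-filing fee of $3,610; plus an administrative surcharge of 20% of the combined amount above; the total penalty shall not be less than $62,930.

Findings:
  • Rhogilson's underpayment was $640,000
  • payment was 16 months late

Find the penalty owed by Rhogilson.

Accrued rate: 5% × 16 = 80%, capped at 25% → 25%
Failure-to-pay penalty: 25% of $640,000 = $160,000
Penalty before surcharge: $160,000 + $3,610 = $163,610
Administrative surcharge: 20% of $163,610 = $32,722
Total penalty: $163,610 + $32,722 = $196,332
Minimum $62,930: $196,332 meets the minimum, no increase.

$196,332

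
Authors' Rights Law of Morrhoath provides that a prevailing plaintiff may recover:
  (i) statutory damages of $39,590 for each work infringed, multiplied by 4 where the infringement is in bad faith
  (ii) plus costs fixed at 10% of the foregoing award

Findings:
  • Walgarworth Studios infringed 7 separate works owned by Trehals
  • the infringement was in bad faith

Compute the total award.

$1,219,372

Statutory damages: 7 × $39,590 = $277,130
Multiplied by 4: 4 × $277,130 = $1,108,520
Costs: 10% of $1,108,520 = $110,852
Award plus costs: $1,108,520 + $110,852 = $1,219,372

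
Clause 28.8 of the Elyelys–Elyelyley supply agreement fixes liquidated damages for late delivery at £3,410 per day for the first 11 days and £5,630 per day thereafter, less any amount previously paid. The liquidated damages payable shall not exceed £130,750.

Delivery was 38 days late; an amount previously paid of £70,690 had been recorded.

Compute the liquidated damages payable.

£118,830

First 11 days: 11 × £3,410 = £37,510
Remaining days: (38 − 11) × £5,630 = £152,010
Accrued per-day damages: £37,510 + £152,010 = £189,520
Less amount previously paid: £189,520 − £70,690 = £118,830
Cap at £130,750: £118,830 is within the cap, no reduction.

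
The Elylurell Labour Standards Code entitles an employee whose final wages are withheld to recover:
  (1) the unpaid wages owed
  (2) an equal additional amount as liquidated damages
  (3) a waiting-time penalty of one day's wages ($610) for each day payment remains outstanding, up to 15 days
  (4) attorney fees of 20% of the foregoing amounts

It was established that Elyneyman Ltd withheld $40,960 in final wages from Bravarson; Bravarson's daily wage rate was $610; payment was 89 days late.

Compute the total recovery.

Liquidated damages (equal amount): $40,960
Penalty days: min(89, 15) = 15
Waiting-time penalty: 15 × $610 = $9,150
Subtotal: $40,960 + $40,960 + $9,150 = $91,070
Attorney fees: 20% of $91,070 = $18,214
Total award: $91,070 + $18,214 = $109,284

$109,284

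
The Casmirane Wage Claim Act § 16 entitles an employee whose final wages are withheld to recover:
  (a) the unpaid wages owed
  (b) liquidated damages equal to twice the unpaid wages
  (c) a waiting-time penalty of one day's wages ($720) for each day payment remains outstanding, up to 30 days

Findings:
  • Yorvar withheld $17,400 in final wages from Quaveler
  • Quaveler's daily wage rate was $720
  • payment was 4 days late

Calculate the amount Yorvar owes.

Doubled: 2 × $17,400 = $34,800
Penalty days: min(4, 30) = 4
Waiting-time penalty: 4 × $720 = $2,880
Total award: $17,400 + $34,800 + $2,880 = $55,080

$55,080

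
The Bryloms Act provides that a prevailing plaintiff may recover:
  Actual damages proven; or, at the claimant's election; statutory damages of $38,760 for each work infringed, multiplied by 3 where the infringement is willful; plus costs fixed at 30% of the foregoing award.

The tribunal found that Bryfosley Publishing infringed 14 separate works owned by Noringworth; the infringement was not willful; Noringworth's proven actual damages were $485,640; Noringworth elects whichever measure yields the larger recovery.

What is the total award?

$705,432

Statutory damages: 14 × $38,760 = $542,640
Infringement not willful: no ×3 enhancement.
Greater of actual damages ($485,640) or statutory damages ($542,640): $542,640
Costs: 30% of $542,640 = $162,792
Award plus costs: $542,640 + $162,792 = $705,432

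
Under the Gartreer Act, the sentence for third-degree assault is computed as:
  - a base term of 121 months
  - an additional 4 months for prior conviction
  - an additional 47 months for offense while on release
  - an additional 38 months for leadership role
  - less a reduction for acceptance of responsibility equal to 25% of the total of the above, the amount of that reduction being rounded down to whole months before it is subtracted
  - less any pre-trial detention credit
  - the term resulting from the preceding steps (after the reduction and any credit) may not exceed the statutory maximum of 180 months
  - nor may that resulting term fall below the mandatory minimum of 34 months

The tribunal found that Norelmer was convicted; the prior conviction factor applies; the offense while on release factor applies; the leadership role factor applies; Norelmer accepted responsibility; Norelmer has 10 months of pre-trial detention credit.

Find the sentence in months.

Prior conviction enhancement: +4 months
Offense while on release enhancement: +47 months
Leadership role enhancement: +38 months
Adjusted term: 121 months + 4 months + 47 months + 38 months = 210 months
Acceptance of responsibility reduction: 25% of 210 months = 52 months (rounded down)
After reduction: 210 − 52 = 158 months
Less pre-trial detention credit: 158 months − 10 months = 148 months
Cap at 180 months: 148 months is within the cap, no reduction.
Minimum 34 months: 148 months meets the minimum, no increase.

148 months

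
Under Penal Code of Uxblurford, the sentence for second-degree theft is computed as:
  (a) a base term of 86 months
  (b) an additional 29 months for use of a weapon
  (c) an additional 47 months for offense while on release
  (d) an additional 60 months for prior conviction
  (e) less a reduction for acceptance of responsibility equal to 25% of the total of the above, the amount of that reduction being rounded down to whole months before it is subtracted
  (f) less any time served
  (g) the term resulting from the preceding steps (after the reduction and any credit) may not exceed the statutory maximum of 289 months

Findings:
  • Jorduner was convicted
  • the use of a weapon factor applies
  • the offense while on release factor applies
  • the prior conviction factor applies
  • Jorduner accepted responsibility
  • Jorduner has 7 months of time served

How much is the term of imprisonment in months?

Sentence: 160 months

Use of a weapon enhancement: +29 months
Offense while on release enhancement: +47 months
Prior conviction enhancement: +60 months
Adjusted term: 86 months + 29 months + 47 months + 60 months = 222 months
Acceptance of responsibility reduction: 25% of 222 months = 55 months (rounded down)
After reduction: 222 − 55 = 167 months
Less time served: 167 months − 7 months = 160 months
Cap at 289 months: 160 months is within the cap, no reduction.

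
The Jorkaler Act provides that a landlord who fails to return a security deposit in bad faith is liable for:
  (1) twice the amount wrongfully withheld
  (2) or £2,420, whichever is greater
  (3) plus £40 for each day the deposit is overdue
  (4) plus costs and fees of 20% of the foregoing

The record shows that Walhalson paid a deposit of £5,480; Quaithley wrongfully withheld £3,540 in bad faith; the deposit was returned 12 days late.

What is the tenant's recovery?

Doubled: 2 × £3,540 = £7,080
Minimum £2,420: £7,080 meets the minimum, no increase.
Late-return penalty: 12 × £40 = £480
Damages plus late penalty: £7,080 + £480 = £7,560
Costs and fees: 20% of £7,560 = £1,512
Total recovery: £7,560 + £1,512 = £9,072

Recovery: £9,072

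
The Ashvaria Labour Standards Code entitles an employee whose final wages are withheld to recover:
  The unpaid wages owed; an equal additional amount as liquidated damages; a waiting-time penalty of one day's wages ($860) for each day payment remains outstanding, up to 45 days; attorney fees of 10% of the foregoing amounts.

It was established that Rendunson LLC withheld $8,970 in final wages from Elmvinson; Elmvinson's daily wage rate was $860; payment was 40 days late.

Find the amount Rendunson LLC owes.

$57,574

Liquidated damages (equal amount): $8,970
Penalty days: min(40, 45) = 40
Waiting-time penalty: 40 × $860 = $34,400
Subtotal: $8,970 + $8,970 + $34,400 = $52,340
Attorney fees: 10% of $52,340 = $5,234
Total award: $52,340 + $5,234 = $57,574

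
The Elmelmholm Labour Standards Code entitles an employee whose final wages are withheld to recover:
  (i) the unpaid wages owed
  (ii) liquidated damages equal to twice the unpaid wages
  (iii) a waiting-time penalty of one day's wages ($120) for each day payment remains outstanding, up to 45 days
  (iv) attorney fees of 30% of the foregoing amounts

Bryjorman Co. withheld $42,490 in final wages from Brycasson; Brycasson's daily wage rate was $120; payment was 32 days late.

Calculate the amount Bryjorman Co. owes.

Doubled: 2 × $42,490 = $84,980
Penalty days: min(32, 45) = 32
Waiting-time penalty: 32 × $120 = $3,840
Subtotal: $42,490 + $84,980 + $3,840 = $131,310
Attorney fees: 30% of $131,310 = $39,393
Total award: $131,310 + $39,393 = $170,703

$170,703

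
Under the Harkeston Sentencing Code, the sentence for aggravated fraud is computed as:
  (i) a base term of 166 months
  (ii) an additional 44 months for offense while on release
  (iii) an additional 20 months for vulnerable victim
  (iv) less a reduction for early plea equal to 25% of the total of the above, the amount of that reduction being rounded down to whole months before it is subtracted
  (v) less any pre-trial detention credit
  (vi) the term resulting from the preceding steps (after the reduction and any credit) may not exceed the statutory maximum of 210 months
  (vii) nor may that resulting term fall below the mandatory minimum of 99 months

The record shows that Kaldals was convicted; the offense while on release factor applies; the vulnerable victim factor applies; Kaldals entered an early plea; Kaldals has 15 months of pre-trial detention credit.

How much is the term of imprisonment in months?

Offense while on release enhancement: +44 months
Vulnerable victim enhancement: +20 months
Adjusted term: 166 months + 44 months + 20 months = 230 months
Early plea reduction: 25% of 230 months = 57 months (rounded down)
After reduction: 230 − 57 = 173 months
Less pre-trial detention credit: 173 months − 15 months = 158 months
Cap at 210 months: 158 months is within the cap, no reduction.
Minimum 99 months: 158 months meets the minimum, no increase.

158 months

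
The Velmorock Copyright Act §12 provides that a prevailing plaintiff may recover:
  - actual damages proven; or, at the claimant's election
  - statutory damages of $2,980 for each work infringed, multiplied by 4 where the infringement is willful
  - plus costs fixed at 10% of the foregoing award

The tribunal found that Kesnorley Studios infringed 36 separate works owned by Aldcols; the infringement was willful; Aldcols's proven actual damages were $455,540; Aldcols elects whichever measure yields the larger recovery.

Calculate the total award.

$501,094

Statutory damages: 36 × $2,980 = $107,280
Multiplied by 4: 4 × $107,280 = $429,120
Greater of actual damages ($455,540) or enhanced statutory damages ($429,120): $455,540
Costs: 10% of $455,540 = $45,554
Award plus costs: $455,540 + $45,554 = $501,094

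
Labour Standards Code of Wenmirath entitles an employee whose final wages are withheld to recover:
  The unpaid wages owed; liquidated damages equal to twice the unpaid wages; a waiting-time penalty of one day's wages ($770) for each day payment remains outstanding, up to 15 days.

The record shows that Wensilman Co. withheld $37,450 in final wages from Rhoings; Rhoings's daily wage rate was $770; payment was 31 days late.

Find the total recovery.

Doubled: 2 × $37,450 = $74,900
Penalty days: min(31, 15) = 15
Waiting-time penalty: 15 × $770 = $11,550
Total award: $37,450 + $74,900 + $11,550 = $123,900

Total award: $123,900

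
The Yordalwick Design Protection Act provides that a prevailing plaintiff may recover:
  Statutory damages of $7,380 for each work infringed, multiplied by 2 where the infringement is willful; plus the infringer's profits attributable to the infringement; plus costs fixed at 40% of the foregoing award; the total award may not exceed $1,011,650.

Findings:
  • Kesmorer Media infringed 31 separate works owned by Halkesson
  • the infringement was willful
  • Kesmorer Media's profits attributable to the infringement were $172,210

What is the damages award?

$881,678

Statutory damages: 31 × $7,380 = $228,780
Doubled: 2 × $228,780 = $457,560
Combined award: $457,560 + $172,210 = $629,770
Costs: 40% of $629,770 = $251,908
Award plus costs: $629,770 + $251,908 = $881,678
Cap at $1,011,650: $881,678 is within the cap, no reduction.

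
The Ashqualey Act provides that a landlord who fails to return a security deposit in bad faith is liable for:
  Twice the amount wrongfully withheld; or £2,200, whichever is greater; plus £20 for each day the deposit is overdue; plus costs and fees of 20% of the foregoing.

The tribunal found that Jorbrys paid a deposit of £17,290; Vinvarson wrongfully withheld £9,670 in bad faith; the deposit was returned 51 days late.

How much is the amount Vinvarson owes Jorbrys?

£24,432

Doubled: 2 × £9,670 = £19,340
Minimum £2,200: £19,340 meets the minimum, no increase.
Late-return penalty: 51 × £20 = £1,020
Damages plus late penalty: £19,340 + £1,020 = £20,360
Costs and fees: 20% of £20,360 = £4,072
Total recovery: £20,360 + £4,072 = £24,432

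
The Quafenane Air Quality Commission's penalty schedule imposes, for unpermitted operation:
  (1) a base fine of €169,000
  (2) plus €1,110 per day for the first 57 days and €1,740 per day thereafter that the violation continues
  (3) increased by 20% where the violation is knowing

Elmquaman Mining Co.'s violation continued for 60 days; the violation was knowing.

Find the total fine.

€284,988

First 57 days: 57 × €1,110 = €63,270
Remaining days: (60 − 57) × €1,740 = €5,220
Per-day component: €63,270 + €5,220 = €68,490
Base plus per-day: €169,000 + €68,490 = €237,490
Enhancement: 20% of €237,490 = €47,498
Enhanced fine: €237,490 + €47,498 = €284,988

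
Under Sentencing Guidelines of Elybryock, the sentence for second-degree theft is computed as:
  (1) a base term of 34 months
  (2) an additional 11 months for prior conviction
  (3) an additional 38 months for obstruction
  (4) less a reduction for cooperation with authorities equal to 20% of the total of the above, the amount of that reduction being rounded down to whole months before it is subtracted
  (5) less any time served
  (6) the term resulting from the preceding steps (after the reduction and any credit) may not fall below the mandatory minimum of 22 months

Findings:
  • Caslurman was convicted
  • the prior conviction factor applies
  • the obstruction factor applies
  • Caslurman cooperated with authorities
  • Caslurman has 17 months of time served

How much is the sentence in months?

Prior conviction enhancement: +11 months
Obstruction enhancement: +38 months
Adjusted term: 34 months + 11 months + 38 months = 83 months
Cooperation with authorities reduction: 20% of 83 months = 16 months (rounded down)
After reduction: 83 − 16 = 67 months
Less time served: 67 months − 17 months = 50 months
Minimum 22 months: 50 months meets the minimum, no increase.

Sentence: 50 months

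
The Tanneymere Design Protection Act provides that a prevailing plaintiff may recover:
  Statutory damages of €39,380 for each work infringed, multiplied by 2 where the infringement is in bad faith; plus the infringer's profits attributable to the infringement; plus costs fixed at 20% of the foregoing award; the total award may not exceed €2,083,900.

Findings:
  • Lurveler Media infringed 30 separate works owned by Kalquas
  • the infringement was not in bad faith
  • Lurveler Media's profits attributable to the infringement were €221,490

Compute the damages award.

€1,683,468

Statutory damages: 30 × €39,380 = €1,181,400
Infringement not in bad faith: no ×2 enhancement.
Combined award: €1,181,400 + €221,490 = €1,402,890
Costs: 20% of €1,402,890 = €280,578
Award plus costs: €1,402,890 + €280,578 = €1,683,468
Cap at €2,083,900: €1,683,468 is within the cap, no reduction.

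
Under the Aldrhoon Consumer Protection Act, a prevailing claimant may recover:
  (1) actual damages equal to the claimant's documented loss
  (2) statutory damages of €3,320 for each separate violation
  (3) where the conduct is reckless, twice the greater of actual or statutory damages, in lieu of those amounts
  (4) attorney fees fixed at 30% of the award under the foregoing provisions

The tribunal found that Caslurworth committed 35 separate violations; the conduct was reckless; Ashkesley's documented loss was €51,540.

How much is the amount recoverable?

Total recovery: €302,120

Statutory damages: 35 × €3,320 = €116,200
Greater of actual damages (€51,540) or statutory damages (€116,200): €116,200
Doubled: 2 × €116,200 = €232,400
Attorney fees: 30% of €232,400 = €69,720
Total recovery: €232,400 + €69,720 = €302,120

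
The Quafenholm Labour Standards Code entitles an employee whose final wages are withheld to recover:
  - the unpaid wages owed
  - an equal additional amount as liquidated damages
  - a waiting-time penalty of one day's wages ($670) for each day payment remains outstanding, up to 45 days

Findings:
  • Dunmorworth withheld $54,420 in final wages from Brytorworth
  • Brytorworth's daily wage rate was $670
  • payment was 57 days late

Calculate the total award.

$138,990

Liquidated damages (equal amount): $54,420
Penalty days: min(57, 45) = 45
Waiting-time penalty: 45 × $670 = $30,150
Total award: $54,420 + $54,420 + $30,150 = $138,990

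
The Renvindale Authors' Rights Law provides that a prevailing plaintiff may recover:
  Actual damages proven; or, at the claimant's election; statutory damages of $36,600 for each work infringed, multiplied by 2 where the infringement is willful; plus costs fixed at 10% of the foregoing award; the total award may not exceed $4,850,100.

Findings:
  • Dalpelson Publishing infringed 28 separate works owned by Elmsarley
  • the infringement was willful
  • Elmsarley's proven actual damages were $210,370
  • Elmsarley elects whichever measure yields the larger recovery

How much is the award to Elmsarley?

$2,254,560

Statutory damages: 28 × $36,600 = $1,024,800
Doubled: 2 × $1,024,800 = $2,049,600
Greater of actual damages ($210,370) or enhanced statutory damages ($2,049,600): $2,049,600
Costs: 10% of $2,049,600 = $204,960
Award plus costs: $2,049,600 + $204,960 = $2,254,560
Cap at $4,850,100: $2,254,560 is within the cap, no reduction.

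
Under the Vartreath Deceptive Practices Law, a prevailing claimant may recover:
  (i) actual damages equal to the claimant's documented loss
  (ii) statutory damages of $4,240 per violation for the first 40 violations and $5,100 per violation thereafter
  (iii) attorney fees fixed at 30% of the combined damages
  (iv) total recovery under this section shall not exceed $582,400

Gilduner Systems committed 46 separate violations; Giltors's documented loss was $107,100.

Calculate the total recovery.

$399,490

First 40 violations: 40 × $4,240 = $169,600
Remaining violations: (46 − 40) × $5,100 = $30,600
Statutory damages: $169,600 + $30,600 = $200,200
Combined damages: $107,100 + $200,200 = $307,300
Attorney fees: 30% of $307,300 = $92,190
Total before cap: $307,300 + $92,190 = $399,490
Cap at $582,400: $399,490 is within the cap, no reduction.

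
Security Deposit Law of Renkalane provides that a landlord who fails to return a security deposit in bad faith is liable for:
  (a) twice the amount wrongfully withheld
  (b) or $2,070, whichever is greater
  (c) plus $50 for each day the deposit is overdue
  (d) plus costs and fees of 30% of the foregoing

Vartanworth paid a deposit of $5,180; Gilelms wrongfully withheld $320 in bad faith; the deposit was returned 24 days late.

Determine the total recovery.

$4,251

Doubled: 2 × $320 = $640
Minimum $2,070: $640 is below the minimum → $2,070
Late-return penalty: 24 × $50 = $1,200
Damages plus late penalty: $2,070 + $1,200 = $3,270
Costs and fees: 30% of $3,270 = $981
Total recovery: $3,270 + $981 = $4,251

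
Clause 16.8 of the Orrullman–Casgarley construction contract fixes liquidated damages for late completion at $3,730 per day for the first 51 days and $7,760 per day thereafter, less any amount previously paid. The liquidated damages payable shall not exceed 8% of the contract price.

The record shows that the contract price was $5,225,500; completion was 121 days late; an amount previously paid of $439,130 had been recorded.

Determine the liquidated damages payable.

$294,300

First 51 days: 51 × $3,730 = $190,230
Remaining days: (121 − 51) × $7,760 = $543,200
Accrued per-day damages: $190,230 + $543,200 = $733,430
Less amount previously paid: $733,430 − $439,130 = $294,300
Cap: 8% of $5,225,500 = $418,040
Cap at $418,040: $294,300 is within the cap, no reduction.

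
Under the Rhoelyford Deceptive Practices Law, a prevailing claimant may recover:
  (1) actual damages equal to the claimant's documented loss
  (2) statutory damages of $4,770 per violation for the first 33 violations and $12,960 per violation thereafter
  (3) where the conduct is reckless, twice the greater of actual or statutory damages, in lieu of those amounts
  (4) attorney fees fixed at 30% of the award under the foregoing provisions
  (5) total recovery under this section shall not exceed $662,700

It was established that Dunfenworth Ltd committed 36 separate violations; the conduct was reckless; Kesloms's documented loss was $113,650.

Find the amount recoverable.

First 33 violations: 33 × $4,770 = $157,410
Remaining violations: (36 − 33) × $12,960 = $38,880
Statutory damages: $157,410 + $38,880 = $196,290
Greater of actual damages ($113,650) or statutory damages ($196,290): $196,290
Doubled: 2 × $196,290 = $392,580
Attorney fees: 30% of $392,580 = $117,774
Total before cap: $392,580 + $117,774 = $510,354
Cap at $662,700: $510,354 is within the cap, no reduction.

$510,354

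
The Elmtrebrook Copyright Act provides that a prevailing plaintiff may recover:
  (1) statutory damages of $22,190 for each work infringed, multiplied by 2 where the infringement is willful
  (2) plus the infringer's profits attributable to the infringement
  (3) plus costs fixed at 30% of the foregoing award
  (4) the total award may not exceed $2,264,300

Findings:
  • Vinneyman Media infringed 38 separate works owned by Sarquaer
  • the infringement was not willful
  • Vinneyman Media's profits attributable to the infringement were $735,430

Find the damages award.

$2,052,245

Statutory damages: 38 × $22,190 = $843,220
Infringement not willful: no ×2 enhancement.
Combined award: $843,220 + $735,430 = $1,578,650
Costs: 30% of $1,578,650 = $473,595
Award plus costs: $1,578,650 + $473,595 = $2,052,245
Cap at $2,264,300: $2,052,245 is within the cap, no reduction.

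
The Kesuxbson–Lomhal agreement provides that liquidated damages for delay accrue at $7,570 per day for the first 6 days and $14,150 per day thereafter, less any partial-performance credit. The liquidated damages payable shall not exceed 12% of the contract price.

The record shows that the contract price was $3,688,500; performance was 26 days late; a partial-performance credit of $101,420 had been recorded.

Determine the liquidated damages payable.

First 6 days: 6 × $7,570 = $45,420
Remaining days: (26 − 6) × $14,150 = $283,000
Accrued per-day damages: $45,420 + $283,000 = $328,420
Less partial-performance credit: $328,420 − $101,420 = $227,000
Cap: 12% of $3,688,500 = $442,620
Cap at $442,620: $227,000 is within the cap, no reduction.

$227,000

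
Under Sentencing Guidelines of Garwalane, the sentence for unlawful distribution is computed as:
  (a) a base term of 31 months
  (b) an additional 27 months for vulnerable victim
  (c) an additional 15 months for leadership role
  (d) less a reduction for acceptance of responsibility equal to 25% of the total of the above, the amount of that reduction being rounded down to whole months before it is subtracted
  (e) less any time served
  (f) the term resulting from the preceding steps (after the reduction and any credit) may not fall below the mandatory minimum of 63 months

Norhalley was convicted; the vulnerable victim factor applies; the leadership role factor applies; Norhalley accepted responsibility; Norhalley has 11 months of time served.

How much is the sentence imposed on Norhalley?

63 months

Vulnerable victim enhancement: +27 months
Leadership role enhancement: +15 months
Adjusted term: 31 months + 27 months + 15 months = 73 months
Acceptance of responsibility reduction: 25% of 73 months = 18 months (rounded down)
After reduction: 73 − 18 = 55 months
Less time served: 55 months − 11 months = 44 months
Minimum 63 months: 44 months is below the minimum → 63 months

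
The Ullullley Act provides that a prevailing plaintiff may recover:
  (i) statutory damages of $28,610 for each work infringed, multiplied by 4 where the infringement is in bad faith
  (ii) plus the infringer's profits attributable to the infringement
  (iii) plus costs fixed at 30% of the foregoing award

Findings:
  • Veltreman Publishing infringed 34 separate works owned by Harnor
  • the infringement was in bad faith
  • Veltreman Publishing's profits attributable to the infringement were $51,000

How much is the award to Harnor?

Statutory damages: 34 × $28,610 = $972,740
Multiplied by 4: 4 × $972,740 = $3,890,960
Combined award: $3,890,960 + $51,000 = $3,941,960
Costs: 30% of $3,941,960 = $1,182,588
Award plus costs: $3,941,960 + $1,182,588 = $5,124,548

Award: $5,124,548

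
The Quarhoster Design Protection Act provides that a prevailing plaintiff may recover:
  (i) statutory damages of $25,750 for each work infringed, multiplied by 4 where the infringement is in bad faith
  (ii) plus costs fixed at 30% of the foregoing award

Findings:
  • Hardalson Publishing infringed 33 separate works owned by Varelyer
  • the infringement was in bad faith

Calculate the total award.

Statutory damages: 33 × $25,750 = $849,750
Multiplied by 4: 4 × $849,750 = $3,399,000
Costs: 30% of $3,399,000 = $1,019,700
Award plus costs: $3,399,000 + $1,019,700 = $4,418,700

Award: $4,418,700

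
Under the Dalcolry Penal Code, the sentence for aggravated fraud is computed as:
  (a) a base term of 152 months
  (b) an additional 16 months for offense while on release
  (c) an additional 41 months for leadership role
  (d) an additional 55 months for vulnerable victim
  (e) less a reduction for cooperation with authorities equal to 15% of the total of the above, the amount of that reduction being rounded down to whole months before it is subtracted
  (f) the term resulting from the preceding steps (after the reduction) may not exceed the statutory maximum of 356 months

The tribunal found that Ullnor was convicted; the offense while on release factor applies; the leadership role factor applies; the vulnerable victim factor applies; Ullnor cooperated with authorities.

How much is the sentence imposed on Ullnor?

225 months

Offense while on release enhancement: +16 months
Leadership role enhancement: +41 months
Vulnerable victim enhancement: +55 months
Adjusted term: 152 months + 16 months + 41 months + 55 months = 264 months
Cooperation with authorities reduction: 15% of 264 months = 39 months (rounded down)
After reduction: 264 − 39 = 225 months
Cap at 356 months: 225 months is within the cap, no reduction.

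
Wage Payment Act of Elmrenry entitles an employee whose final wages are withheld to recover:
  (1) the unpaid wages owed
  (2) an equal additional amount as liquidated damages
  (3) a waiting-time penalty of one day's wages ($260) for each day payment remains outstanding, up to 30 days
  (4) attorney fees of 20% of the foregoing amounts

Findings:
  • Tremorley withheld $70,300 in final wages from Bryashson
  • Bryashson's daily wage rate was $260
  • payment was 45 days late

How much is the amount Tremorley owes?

Liquidated damages (equal amount): $70,300
Penalty days: min(45, 30) = 30
Waiting-time penalty: 30 × $260 = $7,800
Subtotal: $70,300 + $70,300 + $7,800 = $148,400
Attorney fees: 20% of $148,400 = $29,680
Total award: $148,400 + $29,680 = $178,080

$178,080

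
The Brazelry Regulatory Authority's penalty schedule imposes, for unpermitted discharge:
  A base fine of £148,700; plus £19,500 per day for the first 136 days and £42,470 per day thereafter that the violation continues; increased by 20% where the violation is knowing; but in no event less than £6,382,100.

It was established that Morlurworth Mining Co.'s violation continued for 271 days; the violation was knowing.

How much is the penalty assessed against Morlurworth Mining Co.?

First 136 days: 136 × £19,500 = £2,652,000
Remaining days: (271 − 136) × £42,470 = £5,733,450
Per-day component: £2,652,000 + £5,733,450 = £8,385,450
Base plus per-day: £148,700 + £8,385,450 = £8,534,150
Enhancement: 20% of £8,534,150 = £1,706,830
Enhanced fine: £8,534,150 + £1,706,830 = £10,240,980
Minimum £6,382,100: £10,240,980 meets the minimum, no increase.

£10,240,980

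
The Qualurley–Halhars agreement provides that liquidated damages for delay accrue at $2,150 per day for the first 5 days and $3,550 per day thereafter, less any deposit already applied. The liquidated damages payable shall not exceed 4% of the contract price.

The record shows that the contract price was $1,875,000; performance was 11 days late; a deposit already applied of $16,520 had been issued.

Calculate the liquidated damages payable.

$15,530

First 5 days: 5 × $2,150 = $10,750
Remaining days: (11 − 5) × $3,550 = $21,300
Accrued per-day damages: $10,750 + $21,300 = $32,050
Less deposit already applied: $32,050 − $16,520 = $15,530
Cap: 4% of $1,875,000 = $75,000
Cap at $75,000: $15,530 is within the cap, no reduction.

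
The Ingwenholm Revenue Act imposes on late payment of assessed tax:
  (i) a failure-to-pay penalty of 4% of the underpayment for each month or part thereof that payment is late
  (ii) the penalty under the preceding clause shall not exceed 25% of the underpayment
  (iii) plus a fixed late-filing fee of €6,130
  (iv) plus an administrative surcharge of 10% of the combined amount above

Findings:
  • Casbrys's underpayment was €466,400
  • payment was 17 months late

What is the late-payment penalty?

€135,003

Accrued rate: 4% × 17 = 68%, capped at 25% → 25%
Failure-to-pay penalty: 25% of €466,400 = €116,600
Penalty before surcharge: €116,600 + €6,130 = €122,730
Administrative surcharge: 10% of €122,730 = €12,273
Total penalty: €122,730 + €12,273 = €135,003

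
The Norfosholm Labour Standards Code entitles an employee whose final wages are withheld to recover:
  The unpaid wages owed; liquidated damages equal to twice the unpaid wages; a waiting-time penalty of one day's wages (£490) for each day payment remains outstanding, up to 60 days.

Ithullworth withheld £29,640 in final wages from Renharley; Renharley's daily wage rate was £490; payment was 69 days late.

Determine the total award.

Doubled: 2 × £29,640 = £59,280
Penalty days: min(69, 60) = 60
Waiting-time penalty: 60 × £490 = £29,400
Total award: £29,640 + £59,280 + £29,400 = £118,320

£118,320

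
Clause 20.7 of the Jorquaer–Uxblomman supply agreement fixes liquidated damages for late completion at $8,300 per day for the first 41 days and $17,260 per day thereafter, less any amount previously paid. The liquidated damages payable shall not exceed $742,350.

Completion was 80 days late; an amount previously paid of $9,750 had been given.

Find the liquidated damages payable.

First 41 days: 41 × $8,300 = $340,300
Remaining days: (80 − 41) × $17,260 = $673,140
Accrued per-day damages: $340,300 + $673,140 = $1,013,440
Less amount previously paid: $1,013,440 − $9,750 = $1,003,690
Cap at $742,350: $1,003,690 exceeds the cap → $742,350

$742,350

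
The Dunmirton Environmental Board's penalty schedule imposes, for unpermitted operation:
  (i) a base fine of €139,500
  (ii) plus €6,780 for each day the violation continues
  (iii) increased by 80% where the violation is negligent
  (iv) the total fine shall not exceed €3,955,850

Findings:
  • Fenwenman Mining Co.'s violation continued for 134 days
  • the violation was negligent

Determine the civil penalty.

€1,886,436

Per-day component: 134 × €6,780 = €908,520
Base plus per-day: €139,500 + €908,520 = €1,048,020
Enhancement: 80% of €1,048,020 = €838,416
Enhanced fine: €1,048,020 + €838,416 = €1,886,436
Cap at €3,955,850: €1,886,436 is within the cap, no reduction.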